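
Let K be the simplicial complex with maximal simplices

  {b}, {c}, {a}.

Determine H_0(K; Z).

Fix the vertex order a < b < c and write every simplex with vertices in increasing order. Then dim K = 0 and the simplices of K are:

  0-simplices (3): a, b, c

giving chain groups C_0 ≅ Z^3.

Now H_k = ker ∂_k / im ∂_{k+1}, so:

  H_0: rank C_0 − rank ∂_1 = 3 − 0 = 3, and there is no ∂_1, so H_0 ≅ Z^3.

H_0 ≅ Z^3.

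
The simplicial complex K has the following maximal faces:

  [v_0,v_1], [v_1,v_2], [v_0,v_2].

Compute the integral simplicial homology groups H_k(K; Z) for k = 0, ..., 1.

H_0 = Z,  H_1 = Z.

K has 3 vertices, 3 edges.
rank ∂_0 = 0, rank ∂_1 = 2 ⇒ b_0 = 3 − 0 − 2 = 1; all invariant factors of ∂_1 are 1 so no torsion. So H_0 = Z.
rank ∂_1 = 2, rank ∂_2 = 0 ⇒ b_1 = 3 − 2 − 0 = 1. So H_1 = Z.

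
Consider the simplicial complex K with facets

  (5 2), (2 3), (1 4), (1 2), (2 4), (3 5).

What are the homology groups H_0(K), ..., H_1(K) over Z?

Take the total order 1 < 2 < 3 < 4 < 5 on the vertex set. Then K (dimension 1) consists of the simplices:

  0-simplices (5): [1], [2], [3], [4], [5]
  1-simplices (6): [1,2], [1,4], [2,3], [2,4], [2,5], [3,5]

so the chain groups are C_0 ≅ Z^5, C_1 ≅ Z^6.

∂_1: C_1 → C_0 maps an edge to its endpoints' difference, ∂[p,q] = q − p.
This gives a 5×6 integer matrix of rank 4; reducing to Smith normal form yields diagonal entries (1,1,1,1).

Now H_k = ker ∂_k / im ∂_{k+1}, so:

  H_0: rank C_0 − rank ∂_1 = 5 − 4 = 1, and the invariant factors of ∂_1 are all 1, so H_0 = Z.
  H_1: rank ker ∂_1 − rank ∂_2 = (6 − 4) − 0 = 2, and there is no ∂_2, so H_1 = Z^2.

H_0 ≅ Z,  H_1 ≅ Z^2.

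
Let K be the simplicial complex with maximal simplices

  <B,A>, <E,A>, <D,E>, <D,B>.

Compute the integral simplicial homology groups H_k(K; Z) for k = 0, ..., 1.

Order the vertices as A < B < D < E. Listing each simplex with vertices in this order, K has dimension 1 with simplices:

  0-simplices (4): A, B, D, E
  1-simplices (4): AB, AE, BD, DE

so the chain groups are C_0 ≅ Z^4, C_1 ≅ Z^4.

The boundary map ∂_1: C_1 → C_0 maps an edge to its endpoints' difference, ∂[p,q] = q − p. For instance
  ∂AB = B − A.
The resulting 4×4 matrix has rank 3, and its Smith normal form has invariant factors (1,1,1).

From H_k ≅ ker(∂_k) / im(∂_{k+1}) we obtain:

  H_0: rank C_0 − rank ∂_1 = 4 − 3 = 1, and the invariant factors of ∂_1 are all 1, so H_0 = Z.
  H_1: rank ker ∂_1 − rank ∂_2 = (4 − 3) − 0 = 1, and there is no ∂_2, so H_1 = Z.

As a check, the Euler characteristic is 4 − 4 = 0, which agrees with 1 − 1 = 0.

H_0 ≅ Z,  H_1 ≅ Z.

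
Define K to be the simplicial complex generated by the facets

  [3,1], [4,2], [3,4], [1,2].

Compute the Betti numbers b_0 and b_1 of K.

Order the vertices as 1 < 2 < 3 < 4. Listing each simplex with vertices in this order, K has dimension 1 with simplices:

  0-simplices (4): [1], [2], [3], [4]
  1-simplices (4): [1,2], [1,3], [2,4], [3,4]

so the chain groups are C_0 ≅ Z^4, C_1 ≅ Z^4.

The boundary map ∂_1: C_1 → C_0 is given by ∂[p,q] = [q] − [p]. For instance
  ∂[1,2] = [2] − [1].
The resulting 4×4 matrix has rank 3, and its Smith normal form has invariant factors (1,1,1).

Reading off H_k = ker ∂_k / im ∂_{k+1}:

  H_0: rank C_0 − rank ∂_1 = 4 − 3 = 1, and the invariant factors of ∂_1 are all 1, so H_0 ≅ Z.
  H_1: rank ker ∂_1 − rank ∂_2 = (4 − 3) − 0 = 1, and there is no ∂_2, so H_1 ≅ Z.

As a check, the Euler characteristic is 4 − 4 = 0, which agrees with 1 − 1 = 0.

Hence the Betti numbers are b_0 = 1, b_1 = 1.

b_0 = 1, b_1 = 1.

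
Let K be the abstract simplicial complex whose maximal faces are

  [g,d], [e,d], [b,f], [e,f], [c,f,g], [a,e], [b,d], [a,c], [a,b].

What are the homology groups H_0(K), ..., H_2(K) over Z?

Fix the vertex order a < b < c < d < e < f < g and write every simplex with vertices in increasing order. Then dim K = 2 and the simplices of K are:

  0-simplices (7): a, b, c, d, e, f, g
  1-simplices (11): ab, ac, ae, bd, bf, cf, cg, de, dg, ef, fg
  2-simplices (1): cfg

so the chain groups are C_0 ≅ Z^7, C_1 ≅ Z^11, C_2 ≅ Z^1.

∂_1: C_1 → C_0 maps an edge to its endpoints' difference, ∂[p,q] = q − p.
As a 7×11 matrix over Z this has rank 6, with invariant factors (1,1,1,1,1,1).

The boundary map ∂_2: C_2 → C_1 acts by ∂[p,q,r] = [q,r] − [p,r] + [p,q]. For instance
  ∂cfg = fg − cg + cf.
As a 11×1 matrix over Z this has rank 1, with invariant factors (1).

Now H_k = ker ∂_k / im ∂_{k+1}, so:

  H_0: rank C_0 − rank ∂_1 = 7 − 6 = 1, and the invariant factors of ∂_1 are all 1, so H_0 = Z.
  H_1: rank ker ∂_1 − rank ∂_2 = (11 − 6) − 1 = 4, and the invariant factors of ∂_2 are all 1, so H_1 = Z^4.
  H_2: rank ker ∂_2 − rank ∂_3 = (1 − 1) − 0 = 0, and there is no ∂_3, so H_2 = 0.

As a check, the Euler characteristic is 7 − 11 + 1 = -3, which agrees with 1 − 4 + 0 = -3.

H_0 = Z,  H_1 = Z^4,  H_2 = 0.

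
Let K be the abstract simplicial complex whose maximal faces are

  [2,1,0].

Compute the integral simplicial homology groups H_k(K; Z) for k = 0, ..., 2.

We work with the vertex ordering 0 < 1 < 2. The simplices of K, each written with vertices in increasing order, are:

  0-simplices (3): [0], [1], [2]
  1-simplices (3): [0,1], [0,2], [1,2]
  2-simplices (1): [0,1,2]

so the chain groups are C_0 ≅ Z^3, C_1 ≅ Z^3, C_2 ≅ Z^1.

Boundary ∂_1: C_1 → C_0 maps an edge to its endpoints' difference, ∂[p,q] = q − p. For instance
  ∂[0,2] = [2] − [0].
The resulting 3×3 matrix has rank 2, and its Smith normal form has invariant factors (1,1).

Boundary ∂_2: C_2 → C_1 maps a triangle to the signed sum of its edges. For instance
  ∂[0,1,2] = [1,2] − [0,2] + [0,1].
This gives a 3×1 integer matrix of rank 1; reducing to Smith normal form yields diagonal entries (1).

Computing H_k = (kernel of ∂_k) / (image of ∂_{k+1}):

  H_0: rank C_0 − rank ∂_1 = 3 − 2 = 1, and the invariant factors of ∂_1 are all 1, so H_0 = Z.
  H_1: rank ker ∂_1 − rank ∂_2 = (3 − 2) − 1 = 0, and the invariant factors of ∂_2 are all 1, so H_1 = 0.
  H_2: rank ker ∂_2 − rank ∂_3 = (1 − 1) − 0 = 0, and there is no ∂_3, so H_2 = 0.

As a check, the Euler characteristic is 3 − 3 + 1 = 1, which agrees with 1 − 0 + 0 = 1.

H_0 = Z,  H_1 = 0,  H_2 = 0.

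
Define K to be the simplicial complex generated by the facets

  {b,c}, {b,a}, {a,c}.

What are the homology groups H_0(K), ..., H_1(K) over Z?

Fix the vertex order a < b < c and write every simplex with vertices in increasing order. Then dim K = 1 and the simplices of K are:

  0-simplices (3): a, b, c
  1-simplices (3): ab, ac, bc

Hence C_0 ≅ Z^3, C_1 ≅ Z^3.

Boundary ∂_1: C_1 → C_0 is given by ∂[p,q] = [q] − [p].
The resulting 3×3 matrix has rank 2, and its Smith normal form has invariant factors (1,1).

Now H_k = ker ∂_k / im ∂_{k+1}, so:

  H_0: rank C_0 − rank ∂_1 = 3 − 2 = 1, and the invariant factors of ∂_1 are all 1, so H_0 ≅ Z.
  H_1: rank ker ∂_1 − rank ∂_2 = (3 − 2) − 0 = 1, and there is no ∂_2, so H_1 ≅ Z.

H_0 = Z,  H_1 = Z.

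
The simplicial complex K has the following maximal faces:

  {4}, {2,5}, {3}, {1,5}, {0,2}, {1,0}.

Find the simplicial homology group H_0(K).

We work with the vertex ordering 0 < 1 < 2 < 3 < 4 < 5. The simplices of K, each written with vertices in increasing order, are:

  0-simplices (6): [0], [1], [2], [3], [4], [5]
  1-simplices (4): [0,1], [0,2], [1,5], [2,5]

Hence C_0 ≅ Z^6, C_1 ≅ Z^4.

∂_1: C_1 → C_0 is given by ∂[p,q] = [q] − [p]. For instance
  ∂[0,1] = [1] − [0].
The 6×4 boundary matrix has rank 3 and Smith normal form diag(1,1,1).

Computing H_k = (kernel of ∂_k) / (image of ∂_{k+1}):

  H_0: rank C_0 − rank ∂_1 = 6 − 3 = 3, and the invariant factors of ∂_1 are all 1, so H_0 ≅ Z^3.

H_0 = Z^3.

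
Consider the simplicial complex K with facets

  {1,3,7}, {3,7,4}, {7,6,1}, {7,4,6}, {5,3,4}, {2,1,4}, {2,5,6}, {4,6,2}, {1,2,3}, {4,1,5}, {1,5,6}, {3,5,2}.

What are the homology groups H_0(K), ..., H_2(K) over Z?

We work with the vertex ordering 1 < 2 < 3 < 4 < 5 < 6 < 7. The simplices of K, each written with vertices in increasing order, are:

  0-simplices (7): [1], [2], [3], [4], [5], [6], [7]
  1-simplices (18): [1,2], [1,3], [1,4], [1,5], [1,6], [1,7], [2,3], [2,4], [2,5], [2,6], [3,4], [3,5], [3,7], [4,5], [4,6], [4,7], [5,6], [6,7]
  2-simplices (12): [1,2,3], [1,2,4], [1,3,7], [1,4,5], [1,5,6], [1,6,7], [2,3,5], [2,4,6], [2,5,6], [3,4,5], [3,4,7], [4,6,7]

Hence C_0 ≅ Z^7, C_1 ≅ Z^18, C_2 ≅ Z^12.

∂_1: C_1 → C_0 is given by ∂[p,q] = [q] − [p].
The 7×18 boundary matrix has rank 6 and Smith normal form diag(1,1,1,1,1,1).

Boundary ∂_2: C_2 → C_1 acts by ∂[p,q,r] = [q,r] − [p,r] + [p,q]. For instance
  ∂[1,6,7] = [6,7] − [1,7] + [1,6],
  ∂[1,4,5] = [4,5] − [1,5] + [1,4].
The 18×12 boundary matrix has rank 12 and Smith normal form diag(1,1,1,1,1,1,1,1,1,1,1,2).

From H_k ≅ ker(∂_k) / im(∂_{k+1}) we obtain:

  H_0: rank C_0 − rank ∂_1 = 7 − 6 = 1, and the invariant factors of ∂_1 are all 1, so H_0 = Z.
  H_1: rank ker ∂_1 − rank ∂_2 = (18 − 6) − 12 = 0, and ∂_2 has invariant factor 2 > 1, so H_1 = Z_2.
  H_2: rank ker ∂_2 − rank ∂_3 = (12 − 12) − 0 = 0, and there is no ∂_3, so H_2 = 0.

(K is a triangulation of the real projective plane RP^2.)

H_0 = Z,  H_1 = Z_2,  H_2 = 0.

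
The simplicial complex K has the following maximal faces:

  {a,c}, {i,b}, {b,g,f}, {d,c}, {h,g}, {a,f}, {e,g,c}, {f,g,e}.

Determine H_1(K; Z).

H_1 = Z.

We work with the vertex ordering a < b < c < d < e < f < g < h < i. The simplices of K, each written with vertices in increasing order, are:

  0-simplices (9): a, b, c, d, e, f, g, h, i
  1-simplices (12): ac, af, bf, bg, bi, cd, ce, cg, ef, eg, fg, gh
  2-simplices (3): bfg, ceg, efg

giving chain groups C_0 ≅ Z^9, C_1 ≅ Z^12, C_2 ≅ Z^3.

Boundary ∂_1: C_1 → C_0 sends each edge [p,q] (with p < q) to q − p.
As a 9×12 matrix over Z this has rank 8, with invariant factors (1,1,1,1,1,1,1,1).

The boundary map ∂_2: C_2 → C_1 sends each 2-simplex [p,q,r] to [q,r] − [p,r] + [p,q]. For instance
  ∂ceg = eg − cg + ce,
  ∂efg = fg − eg + ef.
As a 12×3 matrix over Z this has rank 3, with invariant factors (1,1,1).

Now H_k = ker ∂_k / im ∂_{k+1}, so:

  H_1: rank ker ∂_1 − rank ∂_2 = (12 − 8) − 3 = 1, and the invariant factors of ∂_2 are all 1, so H_1 = Z.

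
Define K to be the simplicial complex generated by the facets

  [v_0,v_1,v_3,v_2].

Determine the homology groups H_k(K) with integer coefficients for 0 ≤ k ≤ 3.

H_0 ≅ Z,  H_1 = 0,  H_2 = 0,  H_3 = 0.

We work with the vertex ordering v_0 < v_1 < v_2 < v_3. The simplices of K, each written with vertices in increasing order, are:

  0-simplices (4): [v_0], [v_1], [v_2], [v_3]
  1-simplices (6): [v_0,v_1], [v_0,v_2], [v_0,v_3], [v_1,v_2], [v_1,v_3], [v_2,v_3]
  2-simplices (4): [v_0,v_1,v_2], [v_0,v_1,v_3], [v_0,v_2,v_3], [v_1,v_2,v_3]
  3-simplices (1): [v_0,v_1,v_2,v_3]

Hence C_0 ≅ Z^4, C_1 ≅ Z^6, C_2 ≅ Z^4, C_3 ≅ Z^1.

Boundary ∂_1: C_1 → C_0 is given by ∂[p,q] = [q] − [p]. For instance
  ∂[v_0,v_2] = [v_2] − [v_0].
The 4×6 boundary matrix has rank 3 and Smith normal form diag(1,1,1).

Boundary ∂_2: C_2 → C_1 maps a triangle to the signed sum of its edges. For instance
  ∂[v_0,v_2,v_3] = [v_2,v_3] − [v_0,v_3] + [v_0,v_2],
  ∂[v_0,v_1,v_2] = [v_1,v_2] − [v_0,v_2] + [v_0,v_1].
The resulting 6×4 matrix has rank 3, and its Smith normal form has invariant factors (1,1,1).

The boundary map ∂_3: C_3 → C_2 sends each 3-simplex σ to the alternating sum Σ_i (−1)^i (σ with its i-th vertex removed). For instance
  ∂[v_0,v_1,v_2,v_3] = [v_1,v_2,v_3] − [v_0,v_2,v_3] + [v_0,v_1,v_3] − [v_0,v_1,v_2].
As a 4×1 matrix over Z this has rank 1, with invariant factors (1).

Now H_k = ker ∂_k / im ∂_{k+1}, so:

  H_0: rank C_0 − rank ∂_1 = 4 − 3 = 1, and the invariant factors of ∂_1 are all 1, so H_0 ≅ Z.
  H_1: rank ker ∂_1 − rank ∂_2 = (6 − 3) − 3 = 0, and the invariant factors of ∂_2 are all 1, so H_1 ≅ 0.
  H_2: rank ker ∂_2 − rank ∂_3 = (4 − 3) − 1 = 0, and the invariant factors of ∂_3 are all 1, so H_2 ≅ 0.
  H_3: rank ker ∂_3 − rank ∂_4 = (1 − 1) − 0 = 0, and there is no ∂_4, so H_3 ≅ 0.

(K is a triangulation of the 3-simplex.)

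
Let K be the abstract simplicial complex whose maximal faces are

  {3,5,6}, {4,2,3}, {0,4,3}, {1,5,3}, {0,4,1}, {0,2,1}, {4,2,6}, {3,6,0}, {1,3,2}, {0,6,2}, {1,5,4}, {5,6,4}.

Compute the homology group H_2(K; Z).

H_2 = 0.

Fix the vertex order 0 < 1 < 2 < 3 < 4 < 5 < 6 and write every simplex with vertices in increasing order. Then dim K = 2 and the simplices of K are:

  0-simplices (7): [0], [1], [2], [3], [4], [5], [6]
  1-simplices (18): [0,1], [0,2], [0,3], [0,4], [0,6], [1,2], [1,3], [1,4], [1,5], [2,3], [2,4], [2,6], [3,4], [3,5], [3,6], [4,5], [4,6], [5,6]
  2-simplices (12): [0,1,2], [0,1,4], [0,2,6], [0,3,4], [0,3,6], [1,2,3], [1,3,5], [1,4,5], [2,3,4], [2,4,6], [3,5,6], [4,5,6]

Hence C_0 ≅ Z^7, C_1 ≅ Z^18, C_2 ≅ Z^12.

The boundary map ∂_1: C_1 → C_0 is given by ∂[p,q] = [q] − [p]. For instance
  ∂[0,6] = [6] − [0].
As a 7×18 matrix over Z this has rank 6, with invariant factors (1,1,1,1,1,1).

∂_2: C_2 → C_1 sends each 2-simplex [p,q,r] to [q,r] − [p,r] + [p,q]. For instance
  ∂[2,4,6] = [4,6] − [2,6] + [2,4],
  ∂[1,4,5] = [4,5] − [1,5] + [1,4].
The 18×12 boundary matrix has rank 12 and Smith normal form diag(1,1,1,1,1,1,1,1,1,1,1,2).

From H_k ≅ ker(∂_k) / im(∂_{k+1}) we obtain:

  H_2: rank ker ∂_2 − rank ∂_3 = (12 − 12) − 0 = 0, and there is no ∂_3, so H_2 ≅ 0.

(K is a triangulation of the real projective plane RP^2.)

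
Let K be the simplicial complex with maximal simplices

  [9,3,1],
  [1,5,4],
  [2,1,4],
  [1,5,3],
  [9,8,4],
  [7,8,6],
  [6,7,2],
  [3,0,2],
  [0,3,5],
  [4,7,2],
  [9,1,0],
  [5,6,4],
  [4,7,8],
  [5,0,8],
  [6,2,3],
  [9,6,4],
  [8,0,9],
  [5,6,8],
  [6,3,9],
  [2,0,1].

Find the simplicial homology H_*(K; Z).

H_0 ≅ Z,  H_1 ≅ Z ⊕ Z/2Z,  H_2 = 0.

Order the vertices as 0 < 1 < 2 < 3 < 4 < 5 < 6 < 7 < 8 < 9. Listing each simplex with vertices in this order, K has dimension 2 with simplices:

  0-simplices (10): [0], [1], [2], [3], [4], [5], [6], [7], [8], [9]
  1-simplices (30): (30 of them)
  2-simplices (20): (20 of them)

giving chain groups C_0 ≅ Z^10, C_1 ≅ Z^30, C_2 ≅ Z^20.

∂_1: C_1 → C_0 is given by ∂[p,q] = [q] − [p]. For instance
  ∂[6,9] = [9] − [6].
This gives a 10×30 integer matrix of rank 9; reducing to Smith normal form yields diagonal entries (1,1,1,1,1,1,1,1,1).

∂_2: C_2 → C_1 sends each 2-simplex [p,q,r] to [q,r] − [p,r] + [p,q]. For instance
  ∂[1,4,5] = [4,5] − [1,5] + [1,4],
  ∂[2,3,6] = [3,6] − [2,6] + [2,3].
The resulting 30×20 matrix has rank 20, and its Smith normal form has invariant factors (1,1,1,1,1,1,1,1,1,1,1,1,1,1,1,1,1,1,1,2).

Now H_k = ker ∂_k / im ∂_{k+1}, so:

  H_0: rank C_0 − rank ∂_1 = 10 − 9 = 1, and the invariant factors of ∂_1 are all 1, so H_0 ≅ Z.
  H_1: rank ker ∂_1 − rank ∂_2 = (30 − 9) − 20 = 1, and ∂_2 has invariant factor 2 > 1, so H_1 ≅ Z ⊕ Z/2Z.
  H_2: rank ker ∂_2 − rank ∂_3 = (20 − 20) − 0 = 0, and there is no ∂_3, so H_2 ≅ 0.

As a check, the Euler characteristic is 10 − 30 + 20 = 0, which agrees with 1 − 1 + 0 = 0.
(K is a triangulation of the Klein bottle.)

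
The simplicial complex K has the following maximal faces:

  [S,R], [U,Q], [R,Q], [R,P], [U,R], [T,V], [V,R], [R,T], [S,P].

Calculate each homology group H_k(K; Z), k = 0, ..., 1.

H_0 = Z,  H_1 = Z^3.

Order the vertices as P < Q < R < S < T < U < V. Listing each simplex with vertices in this order, K has dimension 1 with simplices:

  0-simplices (7): P, Q, R, S, T, U, V
  1-simplices (9): PR, PS, QR, QU, RS, RT, RU, RV, TV

so the chain groups are C_0 ≅ Z^7, C_1 ≅ Z^9.

The boundary map ∂_1: C_1 → C_0 is given by ∂[p,q] = [q] − [p]. For instance
  ∂RS = S − R.
As a 7×9 matrix over Z this has rank 6, with invariant factors (1,1,1,1,1,1).

Computing H_k = (kernel of ∂_k) / (image of ∂_{k+1}):

  H_0: rank C_0 − rank ∂_1 = 7 − 6 = 1, and the invariant factors of ∂_1 are all 1, so H_0 = Z.
  H_1: rank ker ∂_1 − rank ∂_2 = (9 − 6) − 0 = 3, and there is no ∂_2, so H_1 = Z^3.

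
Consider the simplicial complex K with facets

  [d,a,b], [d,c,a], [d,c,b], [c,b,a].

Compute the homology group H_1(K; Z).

H_1 = 0.

Fix the vertex order a < b < c < d and write every simplex with vertices in increasing order. Then dim K = 2 and the simplices of K are:

  0-simplices (4): a, b, c, d
  1-simplices (6): ab, ac, ad, bc, bd, cd
  2-simplices (4): abc, abd, acd, bcd

Hence C_0 ≅ Z^4, C_1 ≅ Z^6, C_2 ≅ Z^4.

Boundary ∂_1: C_1 → C_0 sends each edge [p,q] (with p < q) to q − p. For instance
  ∂bc = c − b.
The resulting 4×6 matrix has rank 3, and its Smith normal form has invariant factors (1,1,1).

The boundary map ∂_2: C_2 → C_1 acts by ∂[p,q,r] = [q,r] − [p,r] + [p,q]. For instance
  ∂abc = bc − ac + ab,
  ∂acd = cd − ad + ac.
As a 6×4 matrix over Z this has rank 3, with invariant factors (1,1,1).

Now H_k = ker ∂_k / im ∂_{k+1}, so:

  H_1: rank ker ∂_1 − rank ∂_2 = (6 − 3) − 3 = 0, and the invariant factors of ∂_2 are all 1, so H_1 ≅ 0.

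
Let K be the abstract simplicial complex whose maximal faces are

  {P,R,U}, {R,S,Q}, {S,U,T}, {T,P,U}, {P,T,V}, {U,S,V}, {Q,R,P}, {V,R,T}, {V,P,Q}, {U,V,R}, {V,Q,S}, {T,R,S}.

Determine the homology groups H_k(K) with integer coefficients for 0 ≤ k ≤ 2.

Fix the vertex order P < Q < R < S < T < U < V and write every simplex with vertices in increasing order. Then dim K = 2 and the simplices of K are:

  0-simplices (7): P, Q, R, S, T, U, V
  1-simplices (18): PQ, PR, PT, PU, PV, QR, QS, QV, RS, RT, RU, RV, ST, SU, SV, TU, TV, UV
  2-simplices (12): PQR, PQV, PRU, PTU, PTV, QRS, QSV, RST, RTV, RUV, STU, SUV

giving chain groups C_0 ≅ Z^7, C_1 ≅ Z^18, C_2 ≅ Z^12.

∂_1: C_1 → C_0 maps an edge to its endpoints' difference, ∂[p,q] = q − p. For instance
  ∂PR = R − P.
As a 7×18 matrix over Z this has rank 6, with invariant factors (1,1,1,1,1,1).

∂_2: C_2 → C_1 acts by ∂[p,q,r] = [q,r] − [p,r] + [p,q]. For instance
  ∂RTV = TV − RV + RT,
  ∂SUV = UV − SV + SU.
This gives a 18×12 integer matrix of rank 12; reducing to Smith normal form yields diagonal entries (1,1,1,1,1,1,1,1,1,1,1,2).

Computing H_k = (kernel of ∂_k) / (image of ∂_{k+1}):

  H_0: rank C_0 − rank ∂_1 = 7 − 6 = 1, and the invariant factors of ∂_1 are all 1, so H_0 ≅ Z.
  H_1: rank ker ∂_1 − rank ∂_2 = (18 − 6) − 12 = 0, and ∂_2 has invariant factor 2 > 1, so H_1 ≅ Z_2.
  H_2: rank ker ∂_2 − rank ∂_3 = (12 − 12) − 0 = 0, and there is no ∂_3, so H_2 ≅ 0.

(K is a triangulation of the real projective plane RP^2.)

H_0 = Z,  H_1 = Z_2,  H_2 = 0.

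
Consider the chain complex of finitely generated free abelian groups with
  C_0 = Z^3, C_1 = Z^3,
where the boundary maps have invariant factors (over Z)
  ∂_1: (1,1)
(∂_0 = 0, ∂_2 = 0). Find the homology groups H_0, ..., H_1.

H_0 ≅ Z,  H_1 ≅ Z.

H_0: b_0 = 3 − 0 − 2 = 1; torsion from ∂_1 factors > 1: none. So H_0 ≅ Z.
H_1: b_1 = 3 − 2 − 0 = 1; torsion from ∂_2 factors > 1: none. So H_1 ≅ Z.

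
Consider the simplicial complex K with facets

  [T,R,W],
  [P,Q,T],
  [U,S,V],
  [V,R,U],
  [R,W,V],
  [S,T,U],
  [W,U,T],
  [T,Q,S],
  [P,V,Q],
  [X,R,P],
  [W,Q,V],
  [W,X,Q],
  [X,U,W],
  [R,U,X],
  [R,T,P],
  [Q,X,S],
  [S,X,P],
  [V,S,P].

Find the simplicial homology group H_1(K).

Order the vertices as P < Q < R < S < T < U < V < W < X. Listing each simplex with vertices in this order, K has dimension 2 with simplices:

  0-simplices (9): P, Q, R, S, T, U, V, W, X
  1-simplices (27): PQ, PR, PS, PT, PV, PX, QS, QT, QV, QW, QX, RT, RU, RV, RW, RX, ST, SU, SV, SX, TU, TW, UV, UW, UX, VW, WX
  2-simplices (18): PQT, PQV, PRT, PRX, PSV, PSX, QST, QSX, QVW, QWX, RTW, RUV, RUX, RVW, STU, SUV, TUW, UWX

Hence C_0 ≅ Z^9, C_1 ≅ Z^27, C_2 ≅ Z^18.

∂_1: C_1 → C_0 is given by ∂[p,q] = [q] − [p]. For instance
  ∂SU = U − S.
The resulting 9×27 matrix has rank 8, and its Smith normal form has invariant factors (1,1,1,1,1,1,1,1).

∂_2: C_2 → C_1 acts by ∂[p,q,r] = [q,r] − [p,r] + [p,q]. For instance
  ∂PRX = RX − PX + PR,
  ∂PQT = QT − PT + PQ.
This gives a 27×18 integer matrix of rank 18; reducing to Smith normal form yields diagonal entries (1,1,1,1,1,1,1,1,1,1,1,1,1,1,1,1,1,2).

From H_k ≅ ker(∂_k) / im(∂_{k+1}) we obtain:

  H_1: rank ker ∂_1 − rank ∂_2 = (27 − 8) − 18 = 1, and ∂_2 has invariant factor 2 > 1, so H_1 = Z ⊕ Z/2.

H_1 = Z ⊕ Z/2.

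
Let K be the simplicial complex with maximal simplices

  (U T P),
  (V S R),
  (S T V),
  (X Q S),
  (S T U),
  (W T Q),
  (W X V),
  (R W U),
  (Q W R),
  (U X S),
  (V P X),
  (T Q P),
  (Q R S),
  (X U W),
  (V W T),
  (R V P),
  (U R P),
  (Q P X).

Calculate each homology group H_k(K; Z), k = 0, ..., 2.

Take the total order P < Q < R < S < T < U < V < W < X on the vertex set. Then K (dimension 2) consists of the simplices:

  0-simplices (9): P, Q, R, S, T, U, V, W, X
  1-simplices (27): PQ, PR, PT, PU, PV, PX, QR, QS, QT, QW, QX, RS, RU, RV, RW, ST, SU, SV, SX, TU, TV, TW, UW, UX, VW, VX, WX
  2-simplices (18): PQT, PQX, PRU, PRV, PTU, PVX, QRS, QRW, QSX, QTW, RSV, RUW, STU, STV, SUX, TVW, UWX, VWX

Hence C_0 ≅ Z^9, C_1 ≅ Z^27, C_2 ≅ Z^18.

∂_1: C_1 → C_0 sends each edge [p,q] (with p < q) to q − p. For instance
  ∂VX = X − V.
This gives a 9×27 integer matrix of rank 8; reducing to Smith normal form yields diagonal entries (1,1,1,1,1,1,1,1).

The boundary map ∂_2: C_2 → C_1 maps a triangle to the signed sum of its edges. For instance
  ∂TVW = VW − TW + TV,
  ∂PQT = QT − PT + PQ.
The 27×18 boundary matrix has rank 17 and Smith normal form diag(1,1,1,1,1,1,1,1,1,1,1,1,1,1,1,1,1).

Now H_k = ker ∂_k / im ∂_{k+1}, so:

  H_0: rank C_0 − rank ∂_1 = 9 − 8 = 1, and the invariant factors of ∂_1 are all 1, so H_0 ≅ Z.
  H_1: rank ker ∂_1 − rank ∂_2 = (27 − 8) − 17 = 2, and the invariant factors of ∂_2 are all 1, so H_1 ≅ Z^2.
  H_2: rank ker ∂_2 − rank ∂_3 = (18 − 17) − 0 = 1, and there is no ∂_3, so H_2 ≅ Z.

(K is a triangulation of the torus T^2.)

H_0 = Z,  H_1 = Z^2,  H_2 = Z.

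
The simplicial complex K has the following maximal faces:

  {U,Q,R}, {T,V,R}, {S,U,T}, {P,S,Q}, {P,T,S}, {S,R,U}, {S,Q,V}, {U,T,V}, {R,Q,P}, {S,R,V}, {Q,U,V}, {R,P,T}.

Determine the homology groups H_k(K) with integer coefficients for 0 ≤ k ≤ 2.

H_0 = Z,  H_1 = Z/2Z,  H_2 = 0.

We work with the vertex ordering P < Q < R < S < T < U < V. The simplices of K, each written with vertices in increasing order, are:

  0-simplices (7): P, Q, R, S, T, U, V
  1-simplices (18): PQ, PR, PS, PT, QR, QS, QU, QV, RS, RT, RU, RV, ST, SU, SV, TU, TV, UV
  2-simplices (12): PQR, PQS, PRT, PST, QRU, QSV, QUV, RSU, RSV, RTV, STU, TUV

Hence C_0 ≅ Z^7, C_1 ≅ Z^18, C_2 ≅ Z^12.

The boundary map ∂_1: C_1 → C_0 maps an edge to its endpoints' difference, ∂[p,q] = q − p. For instance
  ∂PQ = Q − P.
As a 7×18 matrix over Z this has rank 6, with invariant factors (1,1,1,1,1,1).

∂_2: C_2 → C_1 maps a triangle to the signed sum of its edges. For instance
  ∂TUV = UV − TV + TU,
  ∂PST = ST − PT + PS.
This gives a 18×12 integer matrix of rank 12; reducing to Smith normal form yields diagonal entries (1,1,1,1,1,1,1,1,1,1,1,2).

Reading off H_k = ker ∂_k / im ∂_{k+1}:

  H_0: rank C_0 − rank ∂_1 = 7 − 6 = 1, and the invariant factors of ∂_1 are all 1, so H_0 ≅ Z.
  H_1: rank ker ∂_1 − rank ∂_2 = (18 − 6) − 12 = 0, and ∂_2 has invariant factor 2 > 1, so H_1 ≅ Z/2Z.
  H_2: rank ker ∂_2 − rank ∂_3 = (12 − 12) − 0 = 0, and there is no ∂_3, so H_2 ≅ 0.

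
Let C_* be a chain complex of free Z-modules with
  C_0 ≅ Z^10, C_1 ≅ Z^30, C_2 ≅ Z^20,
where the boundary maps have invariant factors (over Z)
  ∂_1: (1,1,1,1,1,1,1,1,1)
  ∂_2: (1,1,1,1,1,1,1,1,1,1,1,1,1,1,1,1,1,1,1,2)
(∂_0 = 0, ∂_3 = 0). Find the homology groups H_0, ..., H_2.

H_0: b_0 = 10 − 0 − 9 = 1; torsion from ∂_1 factors > 1: none. So H_0 = Z.
H_1: b_1 = 30 − 9 − 20 = 1; torsion from ∂_2 factors > 1: [2]. So H_1 = Z ⊕ Z/2Z.
H_2: b_2 = 20 − 20 − 0 = 0; torsion from ∂_3 factors > 1: none. So H_2 = 0.

H_0 = Z,  H_1 = Z ⊕ Z/2Z,  H_2 = 0.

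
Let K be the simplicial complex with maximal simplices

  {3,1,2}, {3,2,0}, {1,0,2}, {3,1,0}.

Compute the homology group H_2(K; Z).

H_2 = Z.

K has 4 vertices, 6 edges, 4 triangles.
rank ∂_2 = 3, rank ∂_3 = 0 ⇒ b_2 = 4 − 3 − 0 = 1. So H_2 = Z.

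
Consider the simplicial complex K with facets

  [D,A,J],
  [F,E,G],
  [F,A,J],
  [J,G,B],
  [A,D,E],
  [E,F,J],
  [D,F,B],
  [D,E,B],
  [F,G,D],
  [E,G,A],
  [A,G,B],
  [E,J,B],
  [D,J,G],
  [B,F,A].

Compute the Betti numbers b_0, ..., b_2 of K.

b_0 = 1, b_1 = 2, b_2 = 1.

K has 7 vertices, 21 edges, 14 triangles.
rank ∂_0 = 0, rank ∂_1 = 6 ⇒ b_0 = 7 − 0 − 6 = 1; all invariant factors of ∂_1 are 1 so no torsion. So H_0 = Z.
rank ∂_1 = 6, rank ∂_2 = 13 ⇒ b_1 = 21 − 6 − 13 = 2; all invariant factors of ∂_2 are 1 so no torsion. So H_1 = Z^2.
rank ∂_2 = 13, rank ∂_3 = 0 ⇒ b_2 = 14 − 13 − 0 = 1. So H_2 = Z.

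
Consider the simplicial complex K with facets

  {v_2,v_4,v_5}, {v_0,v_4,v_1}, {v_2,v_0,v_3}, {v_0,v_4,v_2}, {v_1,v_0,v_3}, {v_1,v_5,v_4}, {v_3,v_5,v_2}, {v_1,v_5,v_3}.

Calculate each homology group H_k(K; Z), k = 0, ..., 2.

H_0 ≅ Z,  H_1 = 0,  H_2 ≅ Z.

We work with the vertex ordering v_0 < v_1 < v_2 < v_3 < v_4 < v_5. The simplices of K, each written with vertices in increasing order, are:

  0-simplices (6): [v_0], [v_1], [v_2], [v_3], [v_4], [v_5]
  1-simplices (12): [v_0,v_1], [v_0,v_2], [v_0,v_3], [v_0,v_4], [v_1,v_3], [v_1,v_4], [v_1,v_5], [v_2,v_3], [v_2,v_4], [v_2,v_5], [v_3,v_5], [v_4,v_5]
  2-simplices (8): [v_0,v_1,v_3], [v_0,v_1,v_4], [v_0,v_2,v_3], [v_0,v_2,v_4], [v_1,v_3,v_5], [v_1,v_4,v_5], [v_2,v_3,v_5], [v_2,v_4,v_5]

giving chain groups C_0 ≅ Z^6, C_1 ≅ Z^12, C_2 ≅ Z^8.

∂_1: C_1 → C_0 is given by ∂[p,q] = [q] − [p].
The resulting 6×12 matrix has rank 5, and its Smith normal form has invariant factors (1,1,1,1,1).

∂_2: C_2 → C_1 maps a triangle to the signed sum of its edges. For instance
  ∂[v_1,v_4,v_5] = [v_4,v_5] − [v_1,v_5] + [v_1,v_4],
  ∂[v_2,v_4,v_5] = [v_4,v_5] − [v_2,v_5] + [v_2,v_4].
The resulting 12×8 matrix has rank 7, and its Smith normal form has invariant factors (1,1,1,1,1,1,1).

Computing H_k = (kernel of ∂_k) / (image of ∂_{k+1}):

  H_0: rank C_0 − rank ∂_1 = 6 − 5 = 1, and the invariant factors of ∂_1 are all 1, so H_0 = Z.
  H_1: rank ker ∂_1 − rank ∂_2 = (12 − 5) − 7 = 0, and the invariant factors of ∂_2 are all 1, so H_1 = 0.
  H_2: rank ker ∂_2 − rank ∂_3 = (8 − 7) − 0 = 1, and there is no ∂_3, so H_2 = Z.

As a check, the Euler characteristic is 6 − 12 + 8 = 2, which agrees with 1 − 0 + 1 = 2.
(K is a triangulation of the 2-sphere S^2.)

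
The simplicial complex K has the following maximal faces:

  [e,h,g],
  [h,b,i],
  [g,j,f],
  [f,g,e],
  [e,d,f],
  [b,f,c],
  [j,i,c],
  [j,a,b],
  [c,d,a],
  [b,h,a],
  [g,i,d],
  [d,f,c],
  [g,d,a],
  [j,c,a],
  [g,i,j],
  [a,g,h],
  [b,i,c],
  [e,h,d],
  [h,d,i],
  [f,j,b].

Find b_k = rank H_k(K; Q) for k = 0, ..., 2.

Take the total order a < b < c < d < e < f < g < h < i < j on the vertex set. Then K (dimension 2) consists of the simplices:

  0-simplices (10): a, b, c, d, e, f, g, h, i, j
  1-simplices (30): ab, ac, ad, ag, ah, aj, bc, bf, bh, bi, bj, cd, cf, ci, cj, de, df, dg, dh, di, ef, eg, eh, fg, fj, gh, gi, gj, hi, ij
  2-simplices (20): abh, abj, acd, acj, adg, agh, bcf, bci, bfj, bhi, cdf, cij, def, deh, dgi, dhi, efg, egh, fgj, gij

so the chain groups are C_0 ≅ Z^10, C_1 ≅ Z^30, C_2 ≅ Z^20.

Boundary ∂_1: C_1 → C_0 sends each edge [p,q] (with p < q) to q − p.
As a 10×30 matrix over Z this has rank 9, with invariant factors (1,1,1,1,1,1,1,1,1).

∂_2: C_2 → C_1 acts by ∂[p,q,r] = [q,r] − [p,r] + [p,q]. For instance
  ∂efg = fg − eg + ef,
  ∂deh = eh − dh + de.
The 30×20 boundary matrix has rank 20 and Smith normal form diag(1,1,1,1,1,1,1,1,1,1,1,1,1,1,1,1,1,1,1,2).

Computing H_k = (kernel of ∂_k) / (image of ∂_{k+1}):

  H_0: rank C_0 − rank ∂_1 = 10 − 9 = 1, and the invariant factors of ∂_1 are all 1, so H_0 = Z.
  H_1: rank ker ∂_1 − rank ∂_2 = (30 − 9) − 20 = 1, and ∂_2 has invariant factor 2 > 1, so H_1 = Z ⊕ Z/2Z.
  H_2: rank ker ∂_2 − rank ∂_3 = (20 − 20) − 0 = 0, and there is no ∂_3, so H_2 = 0.

Hence the Betti numbers are b_0 = 1, b_1 = 1, b_2 = 0.

b_0 = 1, b_1 = 1, b_2 = 0.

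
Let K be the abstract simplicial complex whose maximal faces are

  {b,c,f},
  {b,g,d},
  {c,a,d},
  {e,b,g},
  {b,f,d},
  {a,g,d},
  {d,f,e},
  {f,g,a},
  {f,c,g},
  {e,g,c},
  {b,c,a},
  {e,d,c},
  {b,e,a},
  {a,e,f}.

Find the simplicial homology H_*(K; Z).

H_0 = Z,  H_1 = Z^2,  H_2 = Z.

We work with the vertex ordering a < b < c < d < e < f < g. The simplices of K, each written with vertices in increasing order, are:

  0-simplices (7): a, b, c, d, e, f, g
  1-simplices (21): ab, ac, ad, ae, af, ag, bc, bd, be, bf, bg, cd, ce, cf, cg, de, df, dg, ef, eg, fg
  2-simplices (14): abc, abe, acd, adg, aef, afg, bcf, bdf, bdg, beg, cde, ceg, cfg, def

giving chain groups C_0 ≅ Z^7, C_1 ≅ Z^21, C_2 ≅ Z^14.

The boundary map ∂_1: C_1 → C_0 sends each edge [p,q] (with p < q) to q − p.
The resulting 7×21 matrix has rank 6, and its Smith normal form has invariant factors (1,1,1,1,1,1).

The boundary map ∂_2: C_2 → C_1 maps a triangle to the signed sum of its edges. For instance
  ∂adg = dg − ag + ad,
  ∂beg = eg − bg + be.
The resulting 21×14 matrix has rank 13, and its Smith normal form has invariant factors (1,1,1,1,1,1,1,1,1,1,1,1,1).

Now H_k = ker ∂_k / im ∂_{k+1}, so:

  H_0: rank C_0 − rank ∂_1 = 7 − 6 = 1, and the invariant factors of ∂_1 are all 1, so H_0 = Z.
  H_1: rank ker ∂_1 − rank ∂_2 = (21 − 6) − 13 = 2, and the invariant factors of ∂_2 are all 1, so H_1 = Z^2.
  H_2: rank ker ∂_2 − rank ∂_3 = (14 − 13) − 0 = 1, and there is no ∂_3, so H_2 = Z.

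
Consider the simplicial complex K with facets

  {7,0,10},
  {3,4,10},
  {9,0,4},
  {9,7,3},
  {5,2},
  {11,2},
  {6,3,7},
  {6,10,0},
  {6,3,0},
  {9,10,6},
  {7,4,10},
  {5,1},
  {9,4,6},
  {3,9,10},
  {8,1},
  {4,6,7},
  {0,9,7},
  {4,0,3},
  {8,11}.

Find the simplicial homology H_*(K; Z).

H_0 ≅ Z^2,  H_1 ≅ Z^3,  H_2 ≅ Z.

Order the vertices as 0 < 1 < 2 < 3 < 4 < 5 < 6 < 7 < 8 < 9 < 10 < 11. Listing each simplex with vertices in this order, K has dimension 2 with simplices:

  0-simplices (12): [0], [1], [2], [3], [4], [5], [6], [7], [8], [9], [10], [11]
  1-simplices (26): (26 of them)
  2-simplices (14): [0,3,4], [0,3,6], [0,4,9], [0,6,10], [0,7,9], [0,7,10], [3,4,10], [3,6,7], [3,7,9], [3,9,10], [4,6,7], [4,6,9], [4,7,10], [6,9,10]

Hence C_0 ≅ Z^12, C_1 ≅ Z^26, C_2 ≅ Z^14.

∂_1: C_1 → C_0 is given by ∂[p,q] = [q] − [p]. For instance
  ∂[0,10] = [10] − [0].
The 12×26 boundary matrix has rank 10 and Smith normal form diag(1,1,1,1,1,1,1,1,1,1).

The boundary map ∂_2: C_2 → C_1 acts by ∂[p,q,r] = [q,r] − [p,r] + [p,q]. For instance
  ∂[4,6,9] = [6,9] − [4,9] + [4,6],
  ∂[4,7,10] = [7,10] − [4,10] + [4,7].
This gives a 26×14 integer matrix of rank 13; reducing to Smith normal form yields diagonal entries (1,1,1,1,1,1,1,1,1,1,1,1,1).

From H_k ≅ ker(∂_k) / im(∂_{k+1}) we obtain:

  H_0: rank C_0 − rank ∂_1 = 12 − 10 = 2, and the invariant factors of ∂_1 are all 1, so H_0 = Z^2.
  H_1: rank ker ∂_1 − rank ∂_2 = (26 − 10) − 13 = 3, and the invariant factors of ∂_2 are all 1, so H_1 = Z^3.
  H_2: rank ker ∂_2 − rank ∂_3 = (14 − 13) − 0 = 1, and there is no ∂_3, so H_2 = Z.

(K is a triangulation of the disjoint union of the circle S^1 and the torus T^2.)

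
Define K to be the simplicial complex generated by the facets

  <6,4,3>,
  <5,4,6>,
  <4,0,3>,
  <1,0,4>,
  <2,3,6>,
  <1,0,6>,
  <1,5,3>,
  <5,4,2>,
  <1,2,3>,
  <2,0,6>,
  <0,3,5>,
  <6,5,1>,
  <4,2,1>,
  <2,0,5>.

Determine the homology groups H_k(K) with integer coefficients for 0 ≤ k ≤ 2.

Order the vertices as 0 < 1 < 2 < 3 < 4 < 5 < 6. Listing each simplex with vertices in this order, K has dimension 2 with simplices:

  0-simplices (7): [0], [1], [2], [3], [4], [5], [6]
  1-simplices (21): [0,1], [0,2], [0,3], [0,4], [0,5], [0,6], [1,2], [1,3], [1,4], [1,5], [1,6], [2,3], [2,4], [2,5], [2,6], [3,4], [3,5], [3,6], [4,5], [4,6], [5,6]
  2-simplices (14): [0,1,4], [0,1,6], [0,2,5], [0,2,6], [0,3,4], [0,3,5], [1,2,3], [1,2,4], [1,3,5], [1,5,6], [2,3,6], [2,4,5], [3,4,6], [4,5,6]

giving chain groups C_0 ≅ Z^7, C_1 ≅ Z^21, C_2 ≅ Z^14.

∂_1: C_1 → C_0 maps an edge to its endpoints' difference, ∂[p,q] = q − p. For instance
  ∂[4,5] = [5] − [4].
This gives a 7×21 integer matrix of rank 6; reducing to Smith normal form yields diagonal entries (1,1,1,1,1,1).

∂_2: C_2 → C_1 acts by ∂[p,q,r] = [q,r] − [p,r] + [p,q]. For instance
  ∂[2,3,6] = [3,6] − [2,6] + [2,3],
  ∂[0,3,4] = [3,4] − [0,4] + [0,3].
The resulting 21×14 matrix has rank 13, and its Smith normal form has invariant factors (1,1,1,1,1,1,1,1,1,1,1,1,1).

Now H_k = ker ∂_k / im ∂_{k+1}, so:

  H_0: rank C_0 − rank ∂_1 = 7 − 6 = 1, and the invariant factors of ∂_1 are all 1, so H_0 = Z.
  H_1: rank ker ∂_1 − rank ∂_2 = (21 − 6) − 13 = 2, and the invariant factors of ∂_2 are all 1, so H_1 = Z^2.
  H_2: rank ker ∂_2 − rank ∂_3 = (14 − 13) − 0 = 1, and there is no ∂_3, so H_2 = Z.

(K is a triangulation of the torus T^2.)

H_0 = Z,  H_1 = Z^2,  H_2 = Z.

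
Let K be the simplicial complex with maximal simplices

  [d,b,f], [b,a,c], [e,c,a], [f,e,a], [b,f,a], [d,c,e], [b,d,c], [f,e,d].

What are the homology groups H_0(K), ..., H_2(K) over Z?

Fix the vertex order a < b < c < d < e < f and write every simplex with vertices in increasing order. Then dim K = 2 and the simplices of K are:

  0-simplices (6): a, b, c, d, e, f
  1-simplices (12): ab, ac, ae, af, bc, bd, bf, cd, ce, de, df, ef
  2-simplices (8): abc, abf, ace, aef, bcd, bdf, cde, def

so the chain groups are C_0 ≅ Z^6, C_1 ≅ Z^12, C_2 ≅ Z^8.

The boundary map ∂_1: C_1 → C_0 sends each edge [p,q] (with p < q) to q − p.
This gives a 6×12 integer matrix of rank 5; reducing to Smith normal form yields diagonal entries (1,1,1,1,1).

Boundary ∂_2: C_2 → C_1 sends each 2-simplex [p,q,r] to [q,r] − [p,r] + [p,q]. For instance
  ∂bdf = df − bf + bd,
  ∂cde = de − ce + cd.
This gives a 12×8 integer matrix of rank 7; reducing to Smith normal form yields diagonal entries (1,1,1,1,1,1,1).

Computing H_k = (kernel of ∂_k) / (image of ∂_{k+1}):

  H_0: rank C_0 − rank ∂_1 = 6 − 5 = 1, and the invariant factors of ∂_1 are all 1, so H_0 = Z.
  H_1: rank ker ∂_1 − rank ∂_2 = (12 − 5) − 7 = 0, and the invariant factors of ∂_2 are all 1, so H_1 = 0.
  H_2: rank ker ∂_2 − rank ∂_3 = (8 − 7) − 0 = 1, and there is no ∂_3, so H_2 = Z.

As a check, the Euler characteristic is 6 − 12 + 8 = 2, which agrees with 1 − 0 + 1 = 2.

H_0 = Z,  H_1 = 0,  H_2 = Z.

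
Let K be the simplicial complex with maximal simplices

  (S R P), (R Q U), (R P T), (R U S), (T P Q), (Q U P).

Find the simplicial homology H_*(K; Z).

Order the vertices as P < Q < R < S < T < U. Listing each simplex with vertices in this order, K has dimension 2 with simplices:

  0-simplices (6): P, Q, R, S, T, U
  1-simplices (12): PQ, PR, PS, PT, PU, QR, QT, QU, RS, RT, RU, SU
  2-simplices (6): PQT, PQU, PRS, PRT, QRU, RSU

Hence C_0 ≅ Z^6, C_1 ≅ Z^12, C_2 ≅ Z^6.

The boundary map ∂_1: C_1 → C_0 sends each edge [p,q] (with p < q) to q − p. For instance
  ∂QR = R − Q.
The 6×12 boundary matrix has rank 5 and Smith normal form diag(1,1,1,1,1).

∂_2: C_2 → C_1 sends each 2-simplex [p,q,r] to [q,r] − [p,r] + [p,q]. For instance
  ∂PRS = RS − PS + PR,
  ∂RSU = SU − RU + RS.
The resulting 12×6 matrix has rank 6, and its Smith normal form has invariant factors (1,1,1,1,1,1).

Now H_k = ker ∂_k / im ∂_{k+1}, so:

  H_0: rank C_0 − rank ∂_1 = 6 − 5 = 1, and the invariant factors of ∂_1 are all 1, so H_0 = Z.
  H_1: rank ker ∂_1 − rank ∂_2 = (12 − 5) − 6 = 1, and the invariant factors of ∂_2 are all 1, so H_1 = Z.
  H_2: rank ker ∂_2 − rank ∂_3 = (6 − 6) − 0 = 0, and there is no ∂_3, so H_2 = 0.

H_0 ≅ Z,  H_1 ≅ Z,  H_2 = 0.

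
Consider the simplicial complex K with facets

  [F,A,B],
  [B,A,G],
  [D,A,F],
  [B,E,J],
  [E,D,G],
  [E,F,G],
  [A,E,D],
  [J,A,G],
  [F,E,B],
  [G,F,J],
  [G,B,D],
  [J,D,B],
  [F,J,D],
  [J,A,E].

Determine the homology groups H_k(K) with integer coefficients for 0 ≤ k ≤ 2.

Fix the vertex order A < B < D < E < F < G < J and write every simplex with vertices in increasing order. Then dim K = 2 and the simplices of K are:

  0-simplices (7): A, B, D, E, F, G, J
  1-simplices (21): AB, AD, AE, AF, AG, AJ, BD, BE, BF, BG, BJ, DE, DF, DG, DJ, EF, EG, EJ, FG, FJ, GJ
  2-simplices (14): ABF, ABG, ADE, ADF, AEJ, AGJ, BDG, BDJ, BEF, BEJ, DEG, DFJ, EFG, FGJ

giving chain groups C_0 ≅ Z^7, C_1 ≅ Z^21, C_2 ≅ Z^14.

∂_1: C_1 → C_0 is given by ∂[p,q] = [q] − [p].
This gives a 7×21 integer matrix of rank 6; reducing to Smith normal form yields diagonal entries (1,1,1,1,1,1).

The boundary map ∂_2: C_2 → C_1 sends each 2-simplex [p,q,r] to [q,r] − [p,r] + [p,q]. For instance
  ∂ADE = DE − AE + AD,
  ∂BEJ = EJ − BJ + BE.
The resulting 21×14 matrix has rank 13, and its Smith normal form has invariant factors (1,1,1,1,1,1,1,1,1,1,1,1,1).

From H_k ≅ ker(∂_k) / im(∂_{k+1}) we obtain:

  H_0: rank C_0 − rank ∂_1 = 7 − 6 = 1, and the invariant factors of ∂_1 are all 1, so H_0 = Z.
  H_1: rank ker ∂_1 − rank ∂_2 = (21 − 6) − 13 = 2, and the invariant factors of ∂_2 are all 1, so H_1 = Z^2.
  H_2: rank ker ∂_2 − rank ∂_3 = (14 − 13) − 0 = 1, and there is no ∂_3, so H_2 = Z.

As a check, the Euler characteristic is 7 − 21 + 14 = 0, which agrees with 1 − 2 + 1 = 0.
(K is a triangulation of the torus T^2.)

H_0 ≅ Z,  H_1 ≅ Z^2,  H_2 ≅ Z.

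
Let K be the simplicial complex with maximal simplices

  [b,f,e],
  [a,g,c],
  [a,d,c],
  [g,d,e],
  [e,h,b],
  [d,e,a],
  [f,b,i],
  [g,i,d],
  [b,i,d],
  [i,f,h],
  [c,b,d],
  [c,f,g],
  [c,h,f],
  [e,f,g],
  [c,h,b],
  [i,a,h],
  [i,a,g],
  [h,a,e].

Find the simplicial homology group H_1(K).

Take the total order a < b < c < d < e < f < g < h < i on the vertex set. Then K (dimension 2) consists of the simplices:

  0-simplices (9): a, b, c, d, e, f, g, h, i
  1-simplices (27): ac, ad, ae, ag, ah, ai, bc, bd, be, bf, bh, bi, cd, cf, cg, ch, de, dg, di, ef, eg, eh, fg, fh, fi, gi, hi
  2-simplices (18): acd, acg, ade, aeh, agi, ahi, bcd, bch, bdi, bef, beh, bfi, cfg, cfh, deg, dgi, efg, fhi

giving chain groups C_0 ≅ Z^9, C_1 ≅ Z^27, C_2 ≅ Z^18.

∂_1: C_1 → C_0 sends each edge [p,q] (with p < q) to q − p.
This gives a 9×27 integer matrix of rank 8; reducing to Smith normal form yields diagonal entries (1,1,1,1,1,1,1,1).

The boundary map ∂_2: C_2 → C_1 maps a triangle to the signed sum of its edges. For instance
  ∂bef = ef − bf + be,
  ∂beh = eh − bh + be.
The resulting 27×18 matrix has rank 18, and its Smith normal form has invariant factors (1,1,1,1,1,1,1,1,1,1,1,1,1,1,1,1,1,2).

Computing H_k = (kernel of ∂_k) / (image of ∂_{k+1}):

  H_1: rank ker ∂_1 − rank ∂_2 = (27 − 8) − 18 = 1, and ∂_2 has invariant factor 2 > 1, so H_1 = Z ⊕ Z/2.

(K is a triangulation of the Klein bottle.)

H_1 = Z ⊕ Z/2.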